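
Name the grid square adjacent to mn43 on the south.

MN42

Latitude square 3; −1 → 2.
The longitude characters are unchanged.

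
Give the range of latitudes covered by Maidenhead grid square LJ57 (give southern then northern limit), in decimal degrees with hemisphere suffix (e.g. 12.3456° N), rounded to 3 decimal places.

7.000° N, 8.000° N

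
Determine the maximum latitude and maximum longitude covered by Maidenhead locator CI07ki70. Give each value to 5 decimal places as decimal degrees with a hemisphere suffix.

Field C=2, I=8: +2·20° lon, +8·10° lat → SW at lon -140°, lat -10°.
Square 0, 7: +0·2° lon, +7·1° lat → SW at lon -140°, lat -3°.
Subsquare k=10, i=8: +10·0.0833333° lon, +8·0.0416667° lat → SW at lon -139.167°, lat -2.66667°.
Extended square 7, 0: +7·0.00833333° lon, +0·0.00416667° lat → SW at lon -139.108°, lat -2.66667°.
Cell spans 0.00833333° lon × 0.00416667° lat. NE corner is SW corner plus one full cell.
latitude 2.66250° S, longitude 139.10000° W.

2.66250° S, 139.10000° W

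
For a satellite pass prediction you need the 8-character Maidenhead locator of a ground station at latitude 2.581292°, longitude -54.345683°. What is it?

Add 180° to longitude and 90° to latitude: 125.65432, 92.58129.
Field: lon ⌊125.65432/20⌋ = 6 → G; lat ⌊92.58129/10⌋ = 9 → J.
Square: lon ⌊5.65432/2⌋ = 2; lat ⌊2.58129/1⌋ = 2.
Subsquare: lon ⌊1.65432/0.0833333⌋ = 19 → t; lat ⌊0.58129/0.0416667⌋ = 13 → n.
Extended square: lon ⌊0.07098/0.00833333⌋ = 8; lat ⌊0.03963/0.00416667⌋ = 9.

GJ22tn89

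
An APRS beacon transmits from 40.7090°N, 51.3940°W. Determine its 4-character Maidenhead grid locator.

Add 180° to longitude and 90° to latitude: 128.61, 130.71.
Field: lon ⌊128.61/20⌋ = 6 → G; lat ⌊130.71/10⌋ = 13 → N.
Square: lon ⌊8.61/2⌋ = 4; lat ⌊0.71/1⌋ = 0.

GN40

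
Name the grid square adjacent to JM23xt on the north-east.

Longitude subsquare x = 23; +1 → 24, wraps to 0 = a, carry into square.
Longitude square 2; +1 → 3.
Latitude subsquare t = 19; +1 → 20 = u.

JM33au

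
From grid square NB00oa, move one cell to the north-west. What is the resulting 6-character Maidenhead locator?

NB00nb

Longitude subsquare o = 14; −1 → 13 = n.
Latitude subsquare a = 0; +1 → 1 = b.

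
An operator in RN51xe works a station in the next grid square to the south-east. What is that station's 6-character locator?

RN61ad

Longitude subsquare x = 23; +1 → 24, wraps to 0 = a, carry into square.
Longitude square 5; +1 → 6.
Latitude subsquare e = 4; −1 → 3 = d.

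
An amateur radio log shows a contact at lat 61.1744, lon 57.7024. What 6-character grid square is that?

LP81ue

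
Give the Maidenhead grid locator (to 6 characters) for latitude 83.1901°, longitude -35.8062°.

HR23ce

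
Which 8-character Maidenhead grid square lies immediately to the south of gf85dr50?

Latitude extended square 0; −1 → -1, wraps to 9, carry into subsquare.
Latitude subsquare r = 17; −1 → 16 = q.
The longitude characters are unchanged.

GF85dq59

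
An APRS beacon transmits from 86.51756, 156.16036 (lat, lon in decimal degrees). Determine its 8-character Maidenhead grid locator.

Offset from 180°W / 90°S: lon 336.16036°, lat 176.51756°.
Field: lon ⌊336.16036/20⌋ = 16 → Q; lat ⌊176.51756/10⌋ = 17 → R.
Square: lon ⌊16.16036/2⌋ = 8; lat ⌊6.51756/1⌋ = 6.
Subsquare: lon ⌊0.16036/0.0833333⌋ = 1 → b; lat ⌊0.51756/0.0416667⌋ = 12 → m.
Extended square: lon ⌊0.07703/0.00833333⌋ = 9; lat ⌊0.01756/0.00416667⌋ = 4.

QR86bm94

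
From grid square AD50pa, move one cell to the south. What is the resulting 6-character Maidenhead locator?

AC59px

Latitude subsquare a = 0; −1 → -1, wraps to 23 = x, carry into square.
Latitude square 0; −1 → -1, wraps to 9, carry into field.
Latitude field D = 3; −1 → 2 = C.
The longitude characters are unchanged.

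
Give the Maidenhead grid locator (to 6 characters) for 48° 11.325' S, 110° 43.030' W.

DE41pt

Shift to the Maidenhead origin (180°W, 90°S): lon 69.2828, lat 41.8113.
Field (20°×10°, letters A–R): 69.2828/20 → 3 → D, 41.8113/10 → 4 → E; chars DE.
Square (2°×1°, digits 0–9): 9.2828/2 → 4, 1.8113/1 → 1; chars 41.
Subsquare (5′×2.5′, letters a–x): 1.2828/0.0833333 → 15 → p, 0.8113/0.0416667 → 19 → t; chars pt.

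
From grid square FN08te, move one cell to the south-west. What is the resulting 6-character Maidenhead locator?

Longitude subsquare t = 19; −1 → 18 = s.
Latitude subsquare e = 4; −1 → 3 = d.

FN08sd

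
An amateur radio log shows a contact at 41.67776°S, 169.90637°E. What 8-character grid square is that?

RE48wh87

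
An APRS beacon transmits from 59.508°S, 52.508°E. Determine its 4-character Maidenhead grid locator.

LD60

Offset from 180°W / 90°S: lon 232.51°, lat 30.49°.
Field: 232.51/20 → 11 → L, 30.49/10 → 3 → D; chars LD.
Square: 12.51/2 → 6, 0.49/1 → 0; chars 60.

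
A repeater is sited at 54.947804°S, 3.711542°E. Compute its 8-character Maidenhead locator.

JD15ub52

Offset from 180°W / 90°S: lon 183.71154°, lat 35.05220°.
Field: lon ⌊183.71154/20⌋ = 9 → J; lat ⌊35.05220/10⌋ = 3 → D.
Square: lon ⌊3.71154/2⌋ = 1; lat ⌊5.05220/1⌋ = 5.
Subsquare: lon ⌊1.71154/0.0833333⌋ = 20 → u; lat ⌊0.05220/0.0416667⌋ = 1 → b.
Extended square: lon ⌊0.04488/0.00833333⌋ = 5; lat ⌊0.01053/0.00416667⌋ = 2.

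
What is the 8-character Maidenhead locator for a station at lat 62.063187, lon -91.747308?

EP42db05

Shift to the Maidenhead origin (180°W, 90°S): lon 88.25269, lat 152.06319.
Field: 88.25269/20 → 4 → E, 152.06319/10 → 15 → P; chars EP.
Square: 8.25269/2 → 4, 2.06319/1 → 2; chars 42.
Subsquare: 0.25269/0.0833333 → 3 → d, 0.06319/0.0416667 → 1 → b; chars db.
Extended square: 0.00269/0.00833333 → 0, 0.02152/0.00416667 → 5; chars 05.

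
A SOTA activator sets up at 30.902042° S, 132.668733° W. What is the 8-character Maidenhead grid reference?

Add 180° to longitude and 90° to latitude: 47.33127, 59.09796.
Field: 47.33127/20 → 2 → C, 59.09796/10 → 5 → F; chars CF.
Square: 7.33127/2 → 3, 9.09796/1 → 9; chars 39.
Subsquare: 1.33127/0.0833333 → 15 → p, 0.09796/0.0416667 → 2 → c; chars pc.
Extended square: 0.08127/0.00833333 → 9, 0.01462/0.00416667 → 3; chars 93.

CF39pc93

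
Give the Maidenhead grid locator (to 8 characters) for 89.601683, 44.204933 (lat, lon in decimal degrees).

Shift to the Maidenhead origin (180°W, 90°S): lon 224.20493, lat 179.60168.
Field (20°×10°, letters A–R): 224.20493/20 → 11 → L, 179.60168/10 → 17 → R; chars LR.
Square (2°×1°, digits 0–9): 4.20493/2 → 2, 9.60168/1 → 9; chars 29.
Subsquare (5′×2.5′, letters a–x): 0.20493/0.0833333 → 2 → c, 0.60168/0.0416667 → 14 → o; chars co.
Extended square (30″×15″, digits 0–9): 0.03827/0.00833333 → 4, 0.01835/0.00416667 → 4; chars 44.

LR29co44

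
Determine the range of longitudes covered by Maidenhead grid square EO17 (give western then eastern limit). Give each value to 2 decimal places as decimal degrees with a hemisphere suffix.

98.00° W, 96.00° W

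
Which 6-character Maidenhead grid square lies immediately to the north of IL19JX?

Latitude subsquare x = 23; +1 → 24, wraps to 0 = a, carry into square.
Latitude square 9; +1 → 10, wraps to 0, carry into field.
Latitude field L = 11; +1 → 12 = M.
The longitude characters are unchanged.

IM10ja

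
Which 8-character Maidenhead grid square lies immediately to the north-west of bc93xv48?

Longitude extended square 4; −1 → 3.
Latitude extended square 8; +1 → 9.

BC93xv39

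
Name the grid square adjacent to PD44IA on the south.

PD43ix

Latitude subsquare a = 0; −1 → -1, wraps to 23 = x, carry into square.
Latitude square 4; −1 → 3.
The longitude characters are unchanged.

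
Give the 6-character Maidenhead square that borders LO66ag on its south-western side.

Longitude subsquare a = 0; −1 → -1, wraps to 23 = x, carry into square.
Longitude square 6; −1 → 5.
Latitude subsquare g = 6; −1 → 5 = f.

LO56xf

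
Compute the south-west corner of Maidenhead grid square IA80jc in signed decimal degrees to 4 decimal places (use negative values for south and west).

Field I=8, A=0: +8·20° lon, +0·10° lat → SW at lon -20°, lat -90°.
Square 8, 0: +8·2° lon, +0·1° lat → SW at lon -4°, lat -90°.
Subsquare j=9, c=2: +9·0.0833333° lon, +2·0.0416667° lat → SW at lon -3.25°, lat -89.9167°.
latitude -89.9167, longitude -3.2500.

-89.9167, -3.2500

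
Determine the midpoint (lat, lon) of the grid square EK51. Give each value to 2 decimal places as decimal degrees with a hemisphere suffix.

11.50° N, 89.00° W

Field E=4, K=10: +4·20° lon, +10·10° lat → SW at lon -100°, lat 10°.
Square 5, 1: +5·2° lon, +1·1° lat → SW at lon -90°, lat 11°.
Cell spans 2° lon × 1° lat. Centre is SW corner plus half of each.
latitude 11.50° N, longitude 89.00° W.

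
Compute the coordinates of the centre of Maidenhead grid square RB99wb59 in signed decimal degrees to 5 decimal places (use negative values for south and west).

-70.91875, 179.87917

Field R=17, B=1: +17·20° lon, +1·10° lat → SW at lon 160°, lat -80°.
Square 9, 9: +9·2° lon, +9·1° lat → SW at lon 178°, lat -71°.
Subsquare w=22, b=1: +22·0.0833333° lon, +1·0.0416667° lat → SW at lon 179.833°, lat -70.9583°.
Extended square 5, 9: +5·0.00833333° lon, +9·0.00416667° lat → SW at lon 179.875°, lat -70.9208°.
Cell spans 0.00833333° lon × 0.00416667° lat. Centre is SW corner plus half of each.
latitude -70.91875, longitude 179.87917.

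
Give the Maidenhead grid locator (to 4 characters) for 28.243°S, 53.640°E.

Shift to the Maidenhead origin (180°W, 90°S): lon 233.64, lat 61.76.
Field: lon ⌊233.64/20⌋ = 11 → L; lat ⌊61.76/10⌋ = 6 → G.
Square: lon ⌊13.64/2⌋ = 6; lat ⌊1.76/1⌋ = 1.

LG61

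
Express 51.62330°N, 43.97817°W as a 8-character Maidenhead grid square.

GO81ao29

Add 180° to longitude and 90° to latitude: 136.02183, 141.62330.
Field: lon ⌊136.02183/20⌋ = 6 → G; lat ⌊141.62330/10⌋ = 14 → O.
Square: lon ⌊16.02183/2⌋ = 8; lat ⌊1.62330/1⌋ = 1.
Subsquare: lon ⌊0.02183/0.0833333⌋ = 0 → a; lat ⌊0.62330/0.0416667⌋ = 14 → o.
Extended square: lon ⌊0.02183/0.00833333⌋ = 2; lat ⌊0.03997/0.00416667⌋ = 9.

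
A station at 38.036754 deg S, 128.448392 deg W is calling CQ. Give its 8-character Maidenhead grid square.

Offset from 180°W / 90°S: lon 51.55161°, lat 51.96325°.
Field: 51.55161/20 → 2 → C, 51.96325/10 → 5 → F; chars CF.
Square: 11.55161/2 → 5, 1.96325/1 → 1; chars 51.
Subsquare: 1.55161/0.0833333 → 18 → s, 0.96325/0.0416667 → 23 → x; chars sx.
Extended square: 0.05161/0.00833333 → 6, 0.00491/0.00416667 → 1; chars 61.

CF51sx61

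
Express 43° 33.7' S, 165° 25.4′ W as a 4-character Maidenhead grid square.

AE76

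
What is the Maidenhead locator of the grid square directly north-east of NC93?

OC04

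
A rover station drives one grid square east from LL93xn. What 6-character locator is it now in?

Longitude subsquare x = 23; +1 → 24, wraps to 0 = a, carry into square.
Longitude square 9; +1 → 10, wraps to 0, carry into field.
Longitude field L = 11; +1 → 12 = M.
The latitude characters are unchanged.

ML03an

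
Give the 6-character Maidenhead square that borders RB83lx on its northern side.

RB84la

Latitude subsquare x = 23; +1 → 24, wraps to 0 = a, carry into square.
Latitude square 3; +1 → 4.
The longitude characters are unchanged.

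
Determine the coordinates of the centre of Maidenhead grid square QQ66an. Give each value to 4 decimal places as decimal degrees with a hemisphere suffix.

Field Q=16, Q=16: +16·20° lon, +16·10° lat → SW at lon 140°, lat 70°.
Square 6, 6: +6·2° lon, +6·1° lat → SW at lon 152°, lat 76°.
Subsquare a=0, n=13: +0·0.0833333° lon, +13·0.0416667° lat → SW at lon 152°, lat 76.5417°.
Cell spans 0.0833333° lon × 0.0416667° lat. Centre is SW corner plus half of each.
latitude 76.5625° N, longitude 152.0417° E.

76.5625° N, 152.0417° E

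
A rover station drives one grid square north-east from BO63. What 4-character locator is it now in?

BO74

Longitude square 6; +1 → 7.
Latitude square 3; +1 → 4.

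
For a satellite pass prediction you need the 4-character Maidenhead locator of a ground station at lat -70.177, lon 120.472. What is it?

Add 180° to longitude and 90° to latitude: 300.47, 19.82.
Field: lon ⌊300.47/20⌋ = 15 → P; lat ⌊19.82/10⌋ = 1 → B.
Square: lon ⌊0.47/2⌋ = 0; lat ⌊9.82/1⌋ = 9.

PB09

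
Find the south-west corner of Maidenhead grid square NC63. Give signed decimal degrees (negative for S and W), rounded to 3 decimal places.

-67.000, 92.000

Field N=13, C=2: +13·20° lon, +2·10° lat → SW at lon 80°, lat -70°.
Square 6, 3: +6·2° lon, +3·1° lat → SW at lon 92°, lat -67°.
latitude -67.000, longitude 92.000.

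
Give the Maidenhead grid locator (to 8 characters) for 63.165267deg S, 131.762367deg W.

Add 180° to longitude and 90° to latitude: 48.23763, 26.83473.
Field (20°×10°, letters A–R): 48.23763/20 → 2 → C, 26.83473/10 → 2 → C; chars CC.
Square (2°×1°, digits 0–9): 8.23763/2 → 4, 6.83473/1 → 6; chars 46.
Subsquare (5′×2.5′, letters a–x): 0.23763/0.0833333 → 2 → c, 0.83473/0.0416667 → 20 → u; chars cu.
Extended square (30″×15″, digits 0–9): 0.07097/0.00833333 → 8, 0.00140/0.00416667 → 0; chars 80.

CC46cu80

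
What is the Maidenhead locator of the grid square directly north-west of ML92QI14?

ML92qi05

Longitude extended square 1; −1 → 0.
Latitude extended square 4; +1 → 5.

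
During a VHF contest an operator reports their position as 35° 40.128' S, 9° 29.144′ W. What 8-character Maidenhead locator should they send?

Offset from 180°W / 90°S: lon 170.51427°, lat 54.33120°.
Field: lon ⌊170.51427/20⌋ = 8 → I; lat ⌊54.33120/10⌋ = 5 → F.
Square: lon ⌊10.51427/2⌋ = 5; lat ⌊4.33120/1⌋ = 4.
Subsquare: lon ⌊0.51427/0.0833333⌋ = 6 → g; lat ⌊0.33120/0.0416667⌋ = 7 → h.
Extended square: lon ⌊0.01427/0.00833333⌋ = 1; lat ⌊0.03953/0.00416667⌋ = 9.

IF54gh19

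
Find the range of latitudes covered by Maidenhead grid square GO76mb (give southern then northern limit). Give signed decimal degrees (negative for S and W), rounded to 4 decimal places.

56.0417, 56.0833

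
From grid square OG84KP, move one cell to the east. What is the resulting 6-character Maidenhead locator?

OG84lp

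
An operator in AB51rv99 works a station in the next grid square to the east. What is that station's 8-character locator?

Longitude extended square 9; +1 → 10, wraps to 0, carry into subsquare.
Longitude subsquare r = 17; +1 → 18 = s.
The latitude characters are unchanged.

AB51sv09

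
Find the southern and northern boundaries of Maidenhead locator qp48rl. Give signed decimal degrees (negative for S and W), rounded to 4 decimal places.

68.4583, 68.5000

Field Q=16, P=15: +16·20° lon, +15·10° lat → SW at lon 140°, lat 60°.
Square 4, 8: +4·2° lon, +8·1° lat → SW at lon 148°, lat 68°.
Subsquare r=17, l=11: +17·0.0833333° lon, +11·0.0416667° lat → SW at lon 149.417°, lat 68.4583°.
Cell spans 0.0833333° lon × 0.0416667° lat.
south 68.4583, north 68.5000.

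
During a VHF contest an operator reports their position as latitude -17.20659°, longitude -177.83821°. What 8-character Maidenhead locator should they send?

Shift to the Maidenhead origin (180°W, 90°S): lon 2.16179, lat 72.79341.
Field (20°×10°, letters A–R): 2.16179/20 → 0 → A, 72.79341/10 → 7 → H; chars AH.
Square (2°×1°, digits 0–9): 2.16179/2 → 1, 2.79341/1 → 2; chars 12.
Subsquare (5′×2.5′, letters a–x): 0.16179/0.0833333 → 1 → b, 0.79341/0.0416667 → 19 → t; chars bt.
Extended square (30″×15″, digits 0–9): 0.07846/0.00833333 → 9, 0.00174/0.00416667 → 0; chars 90.

AH12bt90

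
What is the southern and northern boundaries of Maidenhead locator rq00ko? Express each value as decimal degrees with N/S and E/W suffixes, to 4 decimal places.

70.5833° N, 70.6250° N

Field R=17, Q=16: +17·20° lon, +16·10° lat → SW at lon 160°, lat 70°.
Square 0, 0: +0·2° lon, +0·1° lat → SW at lon 160°, lat 70°.
Subsquare k=10, o=14: +10·0.0833333° lon, +14·0.0416667° lat → SW at lon 160.833°, lat 70.5833°.
Cell spans 0.0833333° lon × 0.0416667° lat.
south 70.5833° N, north 70.6250° N.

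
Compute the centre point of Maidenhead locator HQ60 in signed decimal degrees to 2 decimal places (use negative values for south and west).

Field H=7, Q=16: +7·20° lon, +16·10° lat → SW at lon -40°, lat 70°.
Square 6, 0: +6·2° lon, +0·1° lat → SW at lon -28°, lat 70°.
Cell spans 2° lon × 1° lat. Centre is SW corner plus half of each.
latitude 70.50, longitude -27.00.

70.50, -27.00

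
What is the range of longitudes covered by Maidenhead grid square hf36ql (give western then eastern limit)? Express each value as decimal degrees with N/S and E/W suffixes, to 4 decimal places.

Field H=7, F=5: +7·20° lon, +5·10° lat → SW at lon -40°, lat -40°.
Square 3, 6: +3·2° lon, +6·1° lat → SW at lon -34°, lat -34°.
Subsquare q=16, l=11: +16·0.0833333° lon, +11·0.0416667° lat → SW at lon -32.6667°, lat -33.5417°.
Cell spans 0.0833333° lon × 0.0416667° lat.
west 32.6667° W, east 32.5833° W.

32.6667° W, 32.5833° W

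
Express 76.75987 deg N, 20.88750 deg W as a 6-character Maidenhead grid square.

Add 180° to longitude and 90° to latitude: 159.1125, 166.7599.
Field: lon ⌊159.1125/20⌋ = 7 → H; lat ⌊166.7599/10⌋ = 16 → Q.
Square: lon ⌊19.1125/2⌋ = 9; lat ⌊6.7599/1⌋ = 6.
Subsquare: lon ⌊1.1125/0.0833333⌋ = 13 → n; lat ⌊0.7599/0.0416667⌋ = 18 → s.

HQ96ns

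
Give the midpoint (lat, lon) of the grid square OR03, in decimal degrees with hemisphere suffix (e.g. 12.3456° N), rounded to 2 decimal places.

83.50° N, 101.00° E

Field O=14, R=17: +14·20° lon, +17·10° lat → SW at lon 100°, lat 80°.
Square 0, 3: +0·2° lon, +3·1° lat → SW at lon 100°, lat 83°.
Cell spans 2° lon × 1° lat. Centre is SW corner plus half of each.
latitude 83.50° N, longitude 101.00° E.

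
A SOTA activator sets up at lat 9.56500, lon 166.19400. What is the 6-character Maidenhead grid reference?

RJ39cn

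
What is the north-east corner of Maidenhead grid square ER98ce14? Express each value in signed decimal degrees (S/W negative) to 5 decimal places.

Field E=4, R=17: +4·20° lon, +17·10° lat → SW at lon -100°, lat 80°.
Square 9, 8: +9·2° lon, +8·1° lat → SW at lon -82°, lat 88°.
Subsquare c=2, e=4: +2·0.0833333° lon, +4·0.0416667° lat → SW at lon -81.8333°, lat 88.1667°.
Extended square 1, 4: +1·0.00833333° lon, +4·0.00416667° lat → SW at lon -81.825°, lat 88.1833°.
Cell spans 0.00833333° lon × 0.00416667° lat. NE corner is SW corner plus one full cell.
latitude 88.18750, longitude -81.81667.

88.18750, -81.81667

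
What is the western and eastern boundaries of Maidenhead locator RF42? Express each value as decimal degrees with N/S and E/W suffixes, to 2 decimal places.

Field R=17, F=5: +17·20° lon, +5·10° lat → SW at lon 160°, lat -40°.
Square 4, 2: +4·2° lon, +2·1° lat → SW at lon 168°, lat -38°.
Cell spans 2° lon × 1° lat.
west 168.00° E, east 170.00° E.

168.00° E, 170.00° E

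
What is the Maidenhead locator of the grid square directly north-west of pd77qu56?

PD77qu47

Longitude extended square 5; −1 → 4.
Latitude extended square 6; +1 → 7.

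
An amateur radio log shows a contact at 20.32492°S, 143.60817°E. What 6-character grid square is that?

Offset from 180°W / 90°S: lon 323.6082°, lat 69.6751°.
Field: lon ⌊323.6082/20⌋ = 16 → Q; lat ⌊69.6751/10⌋ = 6 → G.
Square: lon ⌊3.6082/2⌋ = 1; lat ⌊9.6751/1⌋ = 9.
Subsquare: lon ⌊1.6082/0.0833333⌋ = 19 → t; lat ⌊0.6751/0.0416667⌋ = 16 → q.

QG19tq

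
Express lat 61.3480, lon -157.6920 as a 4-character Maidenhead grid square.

Offset from 180°W / 90°S: lon 22.31°, lat 151.35°.
Field: 22.31/20 → 1 → B, 151.35/10 → 15 → P; chars BP.
Square: 2.31/2 → 1, 1.35/1 → 1; chars 11.

BP11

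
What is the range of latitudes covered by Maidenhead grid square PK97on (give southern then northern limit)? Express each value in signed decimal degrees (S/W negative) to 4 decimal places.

17.5417, 17.5833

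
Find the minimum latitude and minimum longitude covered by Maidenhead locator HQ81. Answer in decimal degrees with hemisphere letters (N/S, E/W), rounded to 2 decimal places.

71.00° N, 24.00° W

Field H=7, Q=16: +7·20° lon, +16·10° lat → SW at lon -40°, lat 70°.
Square 8, 1: +8·2° lon, +1·1° lat → SW at lon -24°, lat 71°.
latitude 71.00° N, longitude 24.00° W.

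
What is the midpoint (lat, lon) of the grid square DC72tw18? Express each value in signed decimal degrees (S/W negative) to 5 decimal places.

-67.04792, -104.40417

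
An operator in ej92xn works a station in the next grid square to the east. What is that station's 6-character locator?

FJ02an

Longitude subsquare x = 23; +1 → 24, wraps to 0 = a, carry into square.
Longitude square 9; +1 → 10, wraps to 0, carry into field.
Longitude field E = 4; +1 → 5 = F.
The latitude characters are unchanged.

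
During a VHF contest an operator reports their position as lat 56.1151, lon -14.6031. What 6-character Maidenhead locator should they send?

Add 180° to longitude and 90° to latitude: 165.3969, 146.1151.
Field: 165.3969/20 → 8 → I, 146.1151/10 → 14 → O; chars IO.
Square: 5.3969/2 → 2, 6.1151/1 → 6; chars 26.
Subsquare: 1.3969/0.0833333 → 16 → q, 0.1151/0.0416667 → 2 → c; chars qc.

IO26qc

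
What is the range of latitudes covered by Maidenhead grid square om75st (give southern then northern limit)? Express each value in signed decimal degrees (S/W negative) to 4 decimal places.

35.7917, 35.8333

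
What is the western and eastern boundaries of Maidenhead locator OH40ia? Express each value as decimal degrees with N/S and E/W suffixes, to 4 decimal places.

108.6667° E, 108.7500° E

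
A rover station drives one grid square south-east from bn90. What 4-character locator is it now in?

CM09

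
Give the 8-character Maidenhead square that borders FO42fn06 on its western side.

Longitude extended square 0; −1 → -1, wraps to 9, carry into subsquare.
Longitude subsquare f = 5; −1 → 4 = e.
The latitude characters are unchanged.

FO42en96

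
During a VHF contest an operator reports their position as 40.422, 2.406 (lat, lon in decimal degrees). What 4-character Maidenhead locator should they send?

Shift to the Maidenhead origin (180°W, 90°S): lon 182.41, lat 130.42.
Field (20°×10°, letters A–R): 182.41/20 → 9 → J, 130.42/10 → 13 → N; chars JN.
Square (2°×1°, digits 0–9): 2.41/2 → 1, 0.42/1 → 0; chars 10.

JN10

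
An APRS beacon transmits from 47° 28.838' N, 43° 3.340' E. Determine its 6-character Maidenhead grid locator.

LN17ml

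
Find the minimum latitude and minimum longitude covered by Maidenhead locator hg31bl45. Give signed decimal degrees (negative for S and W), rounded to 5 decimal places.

Field H=7, G=6: +7·20° lon, +6·10° lat → SW at lon -40°, lat -30°.
Square 3, 1: +3·2° lon, +1·1° lat → SW at lon -34°, lat -29°.
Subsquare b=1, l=11: +1·0.0833333° lon, +11·0.0416667° lat → SW at lon -33.9167°, lat -28.5417°.
Extended square 4, 5: +4·0.00833333° lon, +5·0.00416667° lat → SW at lon -33.8833°, lat -28.5208°.
latitude -28.52083, longitude -33.88333.

-28.52083, -33.88333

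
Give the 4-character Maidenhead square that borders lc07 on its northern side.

Latitude square 7; +1 → 8.
The longitude characters are unchanged.

LC08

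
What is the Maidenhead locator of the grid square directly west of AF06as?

RF96xs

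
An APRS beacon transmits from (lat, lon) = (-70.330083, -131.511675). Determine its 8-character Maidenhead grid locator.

CB49fq80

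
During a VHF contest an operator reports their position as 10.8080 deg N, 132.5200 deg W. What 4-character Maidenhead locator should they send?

Shift to the Maidenhead origin (180°W, 90°S): lon 47.48, lat 100.81.
Field: 47.48/20 → 2 → C, 100.81/10 → 10 → K; chars CK.
Square: 7.48/2 → 3, 0.81/1 → 0; chars 30.

CK30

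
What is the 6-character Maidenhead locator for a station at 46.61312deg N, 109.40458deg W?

Shift to the Maidenhead origin (180°W, 90°S): lon 70.5954, lat 136.6131.
Field: 70.5954/20 → 3 → D, 136.6131/10 → 13 → N; chars DN.
Square: 10.5954/2 → 5, 6.6131/1 → 6; chars 56.
Subsquare: 0.5954/0.0833333 → 7 → h, 0.6131/0.0416667 → 14 → o; chars ho.

DN56ho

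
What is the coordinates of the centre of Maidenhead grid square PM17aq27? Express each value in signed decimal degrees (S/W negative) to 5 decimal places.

37.69792, 122.02083

Field P=15, M=12: +15·20° lon, +12·10° lat → SW at lon 120°, lat 30°.
Square 1, 7: +1·2° lon, +7·1° lat → SW at lon 122°, lat 37°.
Subsquare a=0, q=16: +0·0.0833333° lon, +16·0.0416667° lat → SW at lon 122°, lat 37.6667°.
Extended square 2, 7: +2·0.00833333° lon, +7·0.00416667° lat → SW at lon 122.017°, lat 37.6958°.
Cell spans 0.00833333° lon × 0.00416667° lat. Centre is SW corner plus half of each.
latitude 37.69792, longitude 122.02083.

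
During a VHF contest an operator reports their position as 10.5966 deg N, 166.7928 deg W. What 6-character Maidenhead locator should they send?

Add 180° to longitude and 90° to latitude: 13.2072, 100.5966.
Field: lon ⌊13.2072/20⌋ = 0 → A; lat ⌊100.5966/10⌋ = 10 → K.
Square: lon ⌊13.2072/2⌋ = 6; lat ⌊0.5966/1⌋ = 0.
Subsquare: lon ⌊1.2072/0.0833333⌋ = 14 → o; lat ⌊0.5966/0.0416667⌋ = 14 → o.

AK60oo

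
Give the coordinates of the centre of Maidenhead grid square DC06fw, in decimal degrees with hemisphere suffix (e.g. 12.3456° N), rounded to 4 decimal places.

63.0625° S, 119.5417° W

Field D=3, C=2: +3·20° lon, +2·10° lat → SW at lon -120°, lat -70°.
Square 0, 6: +0·2° lon, +6·1° lat → SW at lon -120°, lat -64°.
Subsquare f=5, w=22: +5·0.0833333° lon, +22·0.0416667° lat → SW at lon -119.583°, lat -63.0833°.
Cell spans 0.0833333° lon × 0.0416667° lat. Centre is SW corner plus half of each.
latitude 63.0625° S, longitude 119.5417° W.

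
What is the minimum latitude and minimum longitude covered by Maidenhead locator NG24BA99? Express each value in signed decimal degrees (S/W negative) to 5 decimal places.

Field N=13, G=6: +13·20° lon, +6·10° lat → SW at lon 80°, lat -30°.
Square 2, 4: +2·2° lon, +4·1° lat → SW at lon 84°, lat -26°.
Subsquare b=1, a=0: +1·0.0833333° lon, +0·0.0416667° lat → SW at lon 84.0833°, lat -26°.
Extended square 9, 9: +9·0.00833333° lon, +9·0.00416667° lat → SW at lon 84.1583°, lat -25.9625°.
latitude -25.96250, longitude 84.15833.

-25.96250, 84.15833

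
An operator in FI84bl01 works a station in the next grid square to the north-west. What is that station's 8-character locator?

Longitude extended square 0; −1 → -1, wraps to 9, carry into subsquare.
Longitude subsquare b = 1; −1 → 0 = a.
Latitude extended square 1; +1 → 2.

FI84al92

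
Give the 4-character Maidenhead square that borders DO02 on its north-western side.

CO93

Longitude square 0; −1 → -1, wraps to 9, carry into field.
Longitude field D = 3; −1 → 2 = C.
Latitude square 2; +1 → 3.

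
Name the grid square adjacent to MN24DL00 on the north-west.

Longitude extended square 0; −1 → -1, wraps to 9, carry into subsquare.
Longitude subsquare d = 3; −1 → 2 = c.
Latitude extended square 0; +1 → 1.

MN24cl91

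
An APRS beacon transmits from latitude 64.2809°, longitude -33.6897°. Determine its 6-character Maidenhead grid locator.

HP34dg

Offset from 180°W / 90°S: lon 146.3103°, lat 154.2809°.
Field (20°×10°, letters A–R): lon ⌊146.3103/20⌋ = 7 → H; lat ⌊154.2809/10⌋ = 15 → P.
Square (2°×1°, digits 0–9): lon ⌊6.3103/2⌋ = 3; lat ⌊4.2809/1⌋ = 4.
Subsquare (5′×2.5′, letters a–x): lon ⌊0.3103/0.0833333⌋ = 3 → d; lat ⌊0.2809/0.0416667⌋ = 6 → g.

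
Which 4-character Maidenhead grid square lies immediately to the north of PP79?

Latitude square 9; +1 → 10, wraps to 0, carry into field.
Latitude field P = 15; +1 → 16 = Q.
The longitude characters are unchanged.

PQ70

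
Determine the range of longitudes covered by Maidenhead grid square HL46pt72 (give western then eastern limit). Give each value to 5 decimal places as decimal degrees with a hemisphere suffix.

Field H=7, L=11: +7·20° lon, +11·10° lat → SW at lon -40°, lat 20°.
Square 4, 6: +4·2° lon, +6·1° lat → SW at lon -32°, lat 26°.
Subsquare p=15, t=19: +15·0.0833333° lon, +19·0.0416667° lat → SW at lon -30.75°, lat 26.7917°.
Extended square 7, 2: +7·0.00833333° lon, +2·0.00416667° lat → SW at lon -30.6917°, lat 26.8°.
Cell spans 0.00833333° lon × 0.00416667° lat.
west 30.69167° W, east 30.68333° W.

30.69167° W, 30.68333° W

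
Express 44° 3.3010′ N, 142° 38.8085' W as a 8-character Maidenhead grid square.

Offset from 180°W / 90°S: lon 37.35319°, lat 134.05502°.
Field: 37.35319/20 → 1 → B, 134.05502/10 → 13 → N; chars BN.
Square: 17.35319/2 → 8, 4.05502/1 → 4; chars 84.
Subsquare: 1.35319/0.0833333 → 16 → q, 0.05502/0.0416667 → 1 → b; chars qb.
Extended square: 0.01986/0.00833333 → 2, 0.01335/0.00416667 → 3; chars 23.

BN84qb23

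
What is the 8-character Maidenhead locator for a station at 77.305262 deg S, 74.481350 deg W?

FB22sq26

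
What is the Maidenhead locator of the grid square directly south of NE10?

Latitude square 0; −1 → -1, wraps to 9, carry into field.
Latitude field E = 4; −1 → 3 = D.
The longitude characters are unchanged.

ND19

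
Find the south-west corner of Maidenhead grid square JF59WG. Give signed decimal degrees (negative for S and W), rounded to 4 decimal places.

-30.7500, 11.8333

Field J=9, F=5: +9·20° lon, +5·10° lat → SW at lon 0°, lat -40°.
Square 5, 9: +5·2° lon, +9·1° lat → SW at lon 10°, lat -31°.
Subsquare w=22, g=6: +22·0.0833333° lon, +6·0.0416667° lat → SW at lon 11.8333°, lat -30.75°.
latitude -30.7500, longitude 11.8333.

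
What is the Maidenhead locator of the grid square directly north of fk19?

FL10

Latitude square 9; +1 → 10, wraps to 0, carry into field.
Latitude field K = 10; +1 → 11 = L.
The longitude characters are unchanged.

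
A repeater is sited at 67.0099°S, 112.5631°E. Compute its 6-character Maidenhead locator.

Shift to the Maidenhead origin (180°W, 90°S): lon 292.5631, lat 22.9901.
Field: 292.5631/20 → 14 → O, 22.9901/10 → 2 → C; chars OC.
Square: 12.5631/2 → 6, 2.9901/1 → 2; chars 62.
Subsquare: 0.5631/0.0833333 → 6 → g, 0.9901/0.0416667 → 23 → x; chars gx.

OC62gx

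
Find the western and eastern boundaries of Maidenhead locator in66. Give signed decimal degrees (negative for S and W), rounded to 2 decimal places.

-8.00, -6.00

Field I=8, N=13: +8·20° lon, +13·10° lat → SW at lon -20°, lat 40°.
Square 6, 6: +6·2° lon, +6·1° lat → SW at lon -8°, lat 46°.
Cell spans 2° lon × 1° lat.
west -8.00, east -6.00.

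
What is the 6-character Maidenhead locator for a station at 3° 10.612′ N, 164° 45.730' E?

Shift to the Maidenhead origin (180°W, 90°S): lon 344.7622, lat 93.1769.
Field: 344.7622/20 → 17 → R, 93.1769/10 → 9 → J; chars RJ.
Square: 4.7622/2 → 2, 3.1769/1 → 3; chars 23.
Subsquare: 0.7622/0.0833333 → 9 → j, 0.1769/0.0416667 → 4 → e; chars je.

RJ23je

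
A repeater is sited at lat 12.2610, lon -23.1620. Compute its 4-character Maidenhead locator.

HK82

Add 180° to longitude and 90° to latitude: 156.84, 102.26.
Field: 156.84/20 → 7 → H, 102.26/10 → 10 → K; chars HK.
Square: 16.84/2 → 8, 2.26/1 → 2; chars 82.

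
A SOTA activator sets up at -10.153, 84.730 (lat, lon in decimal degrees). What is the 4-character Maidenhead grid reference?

NH29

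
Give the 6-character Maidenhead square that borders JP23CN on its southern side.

JP23cm

Latitude subsquare n = 13; −1 → 12 = m.
The longitude characters are unchanged.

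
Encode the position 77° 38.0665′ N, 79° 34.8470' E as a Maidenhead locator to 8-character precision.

MQ97sp92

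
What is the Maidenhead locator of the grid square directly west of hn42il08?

HN42hl98

Longitude extended square 0; −1 → -1, wraps to 9, carry into subsquare.
Longitude subsquare i = 8; −1 → 7 = h.
The latitude characters are unchanged.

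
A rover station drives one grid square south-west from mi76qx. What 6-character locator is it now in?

Longitude subsquare q = 16; −1 → 15 = p.
Latitude subsquare x = 23; −1 → 22 = w.

MI76pw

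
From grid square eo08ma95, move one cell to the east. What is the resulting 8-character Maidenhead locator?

EO08na05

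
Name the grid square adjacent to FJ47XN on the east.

FJ57an

Longitude subsquare x = 23; +1 → 24, wraps to 0 = a, carry into square.
Longitude square 4; +1 → 5.
The latitude characters are unchanged.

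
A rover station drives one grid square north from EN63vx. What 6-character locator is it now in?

EN64va

Latitude subsquare x = 23; +1 → 24, wraps to 0 = a, carry into square.
Latitude square 3; +1 → 4.
The longitude characters are unchanged.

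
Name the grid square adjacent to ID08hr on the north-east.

ID08is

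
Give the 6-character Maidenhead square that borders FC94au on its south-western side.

FC84xt

Longitude subsquare a = 0; −1 → -1, wraps to 23 = x, carry into square.
Longitude square 9; −1 → 8.
Latitude subsquare u = 20; −1 → 19 = t.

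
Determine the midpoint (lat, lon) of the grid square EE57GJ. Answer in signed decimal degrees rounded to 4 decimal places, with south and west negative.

-42.6042, -89.4583

Field E=4, E=4: +4·20° lon, +4·10° lat → SW at lon -100°, lat -50°.
Square 5, 7: +5·2° lon, +7·1° lat → SW at lon -90°, lat -43°.
Subsquare g=6, j=9: +6·0.0833333° lon, +9·0.0416667° lat → SW at lon -89.5°, lat -42.625°.
Cell spans 0.0833333° lon × 0.0416667° lat. Centre is SW corner plus half of each.
latitude -42.6042, longitude -89.4583.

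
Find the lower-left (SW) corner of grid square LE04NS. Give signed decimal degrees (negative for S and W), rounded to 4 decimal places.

-45.2500, 41.0833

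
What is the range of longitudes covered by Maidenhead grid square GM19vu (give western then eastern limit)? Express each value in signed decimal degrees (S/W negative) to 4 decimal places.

Field G=6, M=12: +6·20° lon, +12·10° lat → SW at lon -60°, lat 30°.
Square 1, 9: +1·2° lon, +9·1° lat → SW at lon -58°, lat 39°.
Subsquare v=21, u=20: +21·0.0833333° lon, +20·0.0416667° lat → SW at lon -56.25°, lat 39.8333°.
Cell spans 0.0833333° lon × 0.0416667° lat.
west -56.2500, east -56.1667.

-56.2500, -56.1667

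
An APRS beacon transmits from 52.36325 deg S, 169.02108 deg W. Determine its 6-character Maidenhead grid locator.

Offset from 180°W / 90°S: lon 10.9789°, lat 37.6367°.
Field: 10.9789/20 → 0 → A, 37.6367/10 → 3 → D; chars AD.
Square: 10.9789/2 → 5, 7.6367/1 → 7; chars 57.
Subsquare: 0.9789/0.0833333 → 11 → l, 0.6367/0.0416667 → 15 → p; chars lp.

AD57lp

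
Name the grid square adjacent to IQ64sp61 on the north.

Latitude extended square 1; +1 → 2.
The longitude characters are unchanged.

IQ64sp62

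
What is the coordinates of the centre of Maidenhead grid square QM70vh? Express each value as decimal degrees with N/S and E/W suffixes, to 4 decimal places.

30.3125° N, 155.7917° E

Field Q=16, M=12: +16·20° lon, +12·10° lat → SW at lon 140°, lat 30°.
Square 7, 0: +7·2° lon, +0·1° lat → SW at lon 154°, lat 30°.
Subsquare v=21, h=7: +21·0.0833333° lon, +7·0.0416667° lat → SW at lon 155.75°, lat 30.2917°.
Cell spans 0.0833333° lon × 0.0416667° lat. Centre is SW corner plus half of each.
latitude 30.3125° N, longitude 155.7917° E.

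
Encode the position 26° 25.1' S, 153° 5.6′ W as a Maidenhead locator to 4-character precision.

Add 180° to longitude and 90° to latitude: 26.91, 63.58.
Field (20°×10°, letters A–R): 26.91/20 → 1 → B, 63.58/10 → 6 → G; chars BG.
Square (2°×1°, digits 0–9): 6.91/2 → 3, 3.58/1 → 3; chars 33.

BG33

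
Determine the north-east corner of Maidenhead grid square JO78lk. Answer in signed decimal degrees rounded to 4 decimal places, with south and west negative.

58.4583, 15.0000

Field J=9, O=14: +9·20° lon, +14·10° lat → SW at lon 0°, lat 50°.
Square 7, 8: +7·2° lon, +8·1° lat → SW at lon 14°, lat 58°.
Subsquare l=11, k=10: +11·0.0833333° lon, +10·0.0416667° lat → SW at lon 14.9167°, lat 58.4167°.
Cell spans 0.0833333° lon × 0.0416667° lat. NE corner is SW corner plus one full cell.
latitude 58.4583, longitude 15.0000.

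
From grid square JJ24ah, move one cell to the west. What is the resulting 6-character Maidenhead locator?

Longitude subsquare a = 0; −1 → -1, wraps to 23 = x, carry into square.
Longitude square 2; −1 → 1.
The latitude characters are unchanged.

JJ14xh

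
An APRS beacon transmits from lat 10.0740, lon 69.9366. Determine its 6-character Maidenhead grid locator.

MK40xb

Shift to the Maidenhead origin (180°W, 90°S): lon 249.9366, lat 100.0740.
Field (20°×10°, letters A–R): 249.9366/20 → 12 → M, 100.0740/10 → 10 → K; chars MK.
Square (2°×1°, digits 0–9): 9.9366/2 → 4, 0.0740/1 → 0; chars 40.
Subsquare (5′×2.5′, letters a–x): 1.9366/0.0833333 → 23 → x, 0.0740/0.0416667 → 1 → b; chars xb.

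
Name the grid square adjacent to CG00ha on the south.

CF09hx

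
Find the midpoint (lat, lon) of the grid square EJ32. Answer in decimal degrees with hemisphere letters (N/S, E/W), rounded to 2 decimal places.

2.50° N, 93.00° W

Field E=4, J=9: +4·20° lon, +9·10° lat → SW at lon -100°, lat 0°.
Square 3, 2: +3·2° lon, +2·1° lat → SW at lon -94°, lat 2°.
Cell spans 2° lon × 1° lat. Centre is SW corner plus half of each.
latitude 2.50° N, longitude 93.00° W.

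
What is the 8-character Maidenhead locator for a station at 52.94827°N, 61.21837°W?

FO92jw37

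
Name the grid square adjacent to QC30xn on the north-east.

QC40ao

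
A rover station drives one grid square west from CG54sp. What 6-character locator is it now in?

CG54rp

Longitude subsquare s = 18; −1 → 17 = r.
The latitude characters are unchanged.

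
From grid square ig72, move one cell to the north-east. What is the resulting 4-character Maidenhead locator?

IG83

Longitude square 7; +1 → 8.
Latitude square 2; +1 → 3.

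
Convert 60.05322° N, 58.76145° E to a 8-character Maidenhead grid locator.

LP90jb12

Shift to the Maidenhead origin (180°W, 90°S): lon 238.76145, lat 150.05322.
Field: 238.76145/20 → 11 → L, 150.05322/10 → 15 → P; chars LP.
Square: 18.76145/2 → 9, 0.05322/1 → 0; chars 90.
Subsquare: 0.76145/0.0833333 → 9 → j, 0.05322/0.0416667 → 1 → b; chars jb.
Extended square: 0.01145/0.00833333 → 1, 0.01155/0.00416667 → 2; chars 12.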